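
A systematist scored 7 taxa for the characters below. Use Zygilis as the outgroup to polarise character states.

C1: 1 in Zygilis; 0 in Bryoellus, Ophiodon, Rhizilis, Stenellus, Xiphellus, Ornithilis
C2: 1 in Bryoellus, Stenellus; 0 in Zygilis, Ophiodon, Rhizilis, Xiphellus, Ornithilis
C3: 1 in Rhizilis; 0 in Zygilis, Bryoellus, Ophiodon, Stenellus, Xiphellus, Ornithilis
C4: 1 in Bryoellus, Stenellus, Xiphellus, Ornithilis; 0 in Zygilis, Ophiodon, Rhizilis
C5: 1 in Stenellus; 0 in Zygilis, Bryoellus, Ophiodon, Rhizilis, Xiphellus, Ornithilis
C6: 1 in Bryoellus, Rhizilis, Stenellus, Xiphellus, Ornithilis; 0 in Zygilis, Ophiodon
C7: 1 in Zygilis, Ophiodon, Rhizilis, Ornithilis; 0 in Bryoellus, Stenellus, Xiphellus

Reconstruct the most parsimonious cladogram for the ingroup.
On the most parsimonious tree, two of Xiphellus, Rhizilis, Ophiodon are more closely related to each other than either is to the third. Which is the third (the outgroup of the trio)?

Ophiodon

Character polarity is set by the outgroup: the derived state is whichever differs from the outgroup's state, so for C1, C7 the derived state is '0', and for the remaining characters it is '1'.
C1 (derived state '0') is shared by all ingroup taxa — unites the whole ingroup.
Only Bryoellus and Stenellus show the derived state '1' for C2, supporting them as a clade.
C3: derived state '1' in Rhizilis only — an autapomorphy, so it tells us nothing about relationships among taxa.
C4: derived state '1' in Bryoellus, Ornithilis, Stenellus, and Xiphellus only — synapomorphy for {Bryoellus, Ornithilis, Stenellus, Xiphellus}.
C5: derived state '1' in Stenellus only — an autapomorphy, so it tells us nothing about relationships among taxa.
C6: derived state '1' in Bryoellus, Ornithilis, Rhizilis, Stenellus, and Xiphellus only — synapomorphy for {Bryoellus, Ornithilis, Rhizilis, Stenellus, Xiphellus}.
C7 (derived state '0') is shared by Bryoellus, Stenellus, and Xiphellus — a synapomorphy uniting that clade.
Most parsimonious ingroup topology: (((((Bryoellus,Stenellus),Xiphellus),Ornithilis),Rhizilis),Ophiodon).
Rhizilis and Xiphellus share a more recent common ancestor with each other than either does with Ophiodon, so Ophiodon is the least closely related of the three.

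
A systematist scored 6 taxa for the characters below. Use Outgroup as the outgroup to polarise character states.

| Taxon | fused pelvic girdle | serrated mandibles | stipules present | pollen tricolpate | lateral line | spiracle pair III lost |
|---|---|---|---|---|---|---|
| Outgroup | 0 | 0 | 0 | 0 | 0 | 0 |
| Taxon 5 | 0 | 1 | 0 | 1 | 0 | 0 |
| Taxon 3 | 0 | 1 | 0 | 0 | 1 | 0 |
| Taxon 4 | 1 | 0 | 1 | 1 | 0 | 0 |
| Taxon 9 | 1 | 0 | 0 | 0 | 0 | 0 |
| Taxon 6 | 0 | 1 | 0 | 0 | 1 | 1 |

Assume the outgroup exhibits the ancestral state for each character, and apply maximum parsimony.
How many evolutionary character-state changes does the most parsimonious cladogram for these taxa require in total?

The outgroup has state '0' for every character, so '1' is the derived state throughout.
fused pelvic girdle (derived state '1') is shared by Taxon 4 and Taxon 9 — a synapomorphy uniting that clade.
serrated mandibles (derived state '1') is shared by Taxon 3, Taxon 5, and Taxon 6 — a synapomorphy uniting that clade.
stipules present (derived state '1') is unique to Taxon 4 (autapomorphy; uninformative for grouping).
pollen tricolpate (state '1') occurs in Taxon 4 and Taxon 5 but conflicts with the nesting implied by the other characters — most parsimoniously interpreted as homoplasy.
Only Taxon 3 and Taxon 6 show the derived state '1' for lateral line, supporting them as a clade.
spiracle pair III lost (derived state '1') is unique to Taxon 6 (autapomorphy; uninformative for grouping).
Most parsimonious ingroup topology: ((Taxon 5,(Taxon 3,Taxon 6)),(Taxon 4,Taxon 9)).
Changes per character on this tree: fused pelvic girdle: 1; serrated mandibles: 1; stipules present: 1; pollen tricolpate: 2; lateral line: 1; spiracle pair III lost: 1.
Total = 7.

7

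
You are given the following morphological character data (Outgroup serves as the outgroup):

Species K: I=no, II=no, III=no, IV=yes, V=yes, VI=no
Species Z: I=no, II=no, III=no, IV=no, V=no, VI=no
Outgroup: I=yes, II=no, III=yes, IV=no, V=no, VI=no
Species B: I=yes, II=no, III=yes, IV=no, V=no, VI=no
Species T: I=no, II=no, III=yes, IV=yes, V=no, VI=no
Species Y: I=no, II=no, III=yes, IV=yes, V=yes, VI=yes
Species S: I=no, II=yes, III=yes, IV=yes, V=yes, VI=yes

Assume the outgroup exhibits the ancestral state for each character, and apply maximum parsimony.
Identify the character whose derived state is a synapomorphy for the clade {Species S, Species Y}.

VI

Character polarity is set by the outgroup: the derived state is whichever differs from the outgroup's state, so for I, III the derived state is 'no', and for the remaining characters it is 'yes'.
I: derived state 'no' in Species K, Species S, Species T, Species Y, and Species Z only — synapomorphy for {Species K, Species S, Species T, Species Y, Species Z}.
II: derived state 'yes' in Species S only — an autapomorphy, so it tells us nothing about relationships among taxa.
III (state 'no') occurs in Species K and Species Z but conflicts with the nesting implied by the other characters — most parsimoniously interpreted as homoplasy.
IV: derived state 'yes' in Species K, Species S, Species T, and Species Y only — synapomorphy for {Species K, Species S, Species T, Species Y}.
Only Species K, Species S, and Species Y show the derived state 'yes' for V, supporting them as a clade.
Only Species S and Species Y show the derived state 'yes' for VI, supporting them as a clade.
Most parsimonious ingroup topology: (((((Species Y,Species S),Species K),Species T),Species Z),Species B).
The clade {Species S, Species Y} is supported by VI: its derived state 'yes' occurs in exactly those taxa and in no other taxon (including the outgroup).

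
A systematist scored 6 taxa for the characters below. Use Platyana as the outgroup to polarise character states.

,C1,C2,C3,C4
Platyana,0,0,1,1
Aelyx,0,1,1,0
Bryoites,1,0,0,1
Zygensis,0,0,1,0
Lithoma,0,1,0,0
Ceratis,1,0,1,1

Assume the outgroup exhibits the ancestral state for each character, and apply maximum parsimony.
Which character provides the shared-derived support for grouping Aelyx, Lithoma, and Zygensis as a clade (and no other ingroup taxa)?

C4

Character polarity is set by the outgroup: the derived state is whichever differs from the outgroup's state, so for C3, C4 the derived state is '0', and for the remaining characters it is '1'.
C1 (derived state '1') is shared by Bryoites and Ceratis — a synapomorphy uniting that clade.
C2 (derived state '1') is shared by Aelyx and Lithoma — a synapomorphy uniting that clade.
C3 (state '0') occurs in Bryoites and Lithoma but conflicts with the nesting implied by the other characters — most parsimoniously interpreted as homoplasy.
C4 (derived state '0') is shared by Aelyx, Lithoma, and Zygensis — a synapomorphy uniting that clade.
Most parsimonious ingroup topology: (((Aelyx,Lithoma),Zygensis),(Bryoites,Ceratis)).
The clade {Aelyx, Lithoma, Zygensis} is supported by C4: its derived state '0' occurs in exactly those taxa and in no other taxon (including the outgroup).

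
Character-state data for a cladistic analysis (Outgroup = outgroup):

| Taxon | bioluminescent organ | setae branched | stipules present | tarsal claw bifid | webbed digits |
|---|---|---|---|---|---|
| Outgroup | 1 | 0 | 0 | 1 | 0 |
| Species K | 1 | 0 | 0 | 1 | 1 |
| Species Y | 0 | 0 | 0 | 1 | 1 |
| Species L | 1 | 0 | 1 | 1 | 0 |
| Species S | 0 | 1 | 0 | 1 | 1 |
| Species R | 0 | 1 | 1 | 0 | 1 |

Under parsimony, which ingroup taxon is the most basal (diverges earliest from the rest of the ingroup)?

Species L

Character polarity is set by the outgroup: the derived state is whichever differs from the outgroup's state, so for bioluminescent organ, tarsal claw bifid the derived state is '0', and for the remaining characters it is '1'.
bioluminescent organ (derived state '0') is shared by Species R, Species S, and Species Y — a synapomorphy uniting that clade.
Only Species R and Species S show the derived state '1' for setae branched, supporting them as a clade.
stipules present (state '1') occurs in Species L and Species R but conflicts with the nesting implied by the other characters — most parsimoniously interpreted as homoplasy.
tarsal claw bifid (derived state '0') is unique to Species R (autapomorphy; uninformative for grouping).
webbed digits (derived state '1') is shared by Species K, Species R, Species S, and Species Y — a synapomorphy uniting that clade.
Most parsimonious ingroup topology: ((Species K,(Species Y,(Species S,Species R))),Species L).
Species L is sister to the clade containing all other ingroup taxa, so it is the earliest-diverging (most basal) ingroup lineage.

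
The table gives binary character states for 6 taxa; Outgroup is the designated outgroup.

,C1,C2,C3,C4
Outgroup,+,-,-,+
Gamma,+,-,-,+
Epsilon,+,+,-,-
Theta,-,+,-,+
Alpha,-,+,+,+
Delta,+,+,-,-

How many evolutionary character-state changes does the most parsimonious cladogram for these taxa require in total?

4

Character polarity is set by the outgroup: the derived state is whichever differs from the outgroup's state, so for C1, C4 the derived state is '-', and for the remaining characters it is '+'.
C1 (derived state '-') is shared by Alpha and Theta — a synapomorphy uniting that clade.
C2 (derived state '+') is shared by Alpha, Delta, Epsilon, and Theta — a synapomorphy uniting that clade.
C3: derived state '+' in Alpha only — an autapomorphy, so it tells us nothing about relationships among taxa.
Only Delta and Epsilon show the derived state '-' for C4, supporting them as a clade.
Most parsimonious ingroup topology: (Gamma,((Epsilon,Delta),(Theta,Alpha))).
Changes per character on this tree: C1: 1; C2: 1; C3: 1; C4: 1.
Total = 4.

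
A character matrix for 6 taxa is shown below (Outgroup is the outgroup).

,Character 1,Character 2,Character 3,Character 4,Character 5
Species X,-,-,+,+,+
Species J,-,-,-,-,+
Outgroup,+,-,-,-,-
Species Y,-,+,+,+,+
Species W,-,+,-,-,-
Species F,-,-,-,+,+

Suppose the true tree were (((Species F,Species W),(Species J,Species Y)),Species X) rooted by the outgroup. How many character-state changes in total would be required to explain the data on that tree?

10

Map each character onto (((Species F,Species W),(Species J,Species Y)),Species X) (rooted by Outgroup) and count the minimum state changes it requires (Fitch parsimony):
Character 1: 1; Character 2: 2; Character 3: 2; Character 4: 3; Character 5: 2.
Total tree length = 10.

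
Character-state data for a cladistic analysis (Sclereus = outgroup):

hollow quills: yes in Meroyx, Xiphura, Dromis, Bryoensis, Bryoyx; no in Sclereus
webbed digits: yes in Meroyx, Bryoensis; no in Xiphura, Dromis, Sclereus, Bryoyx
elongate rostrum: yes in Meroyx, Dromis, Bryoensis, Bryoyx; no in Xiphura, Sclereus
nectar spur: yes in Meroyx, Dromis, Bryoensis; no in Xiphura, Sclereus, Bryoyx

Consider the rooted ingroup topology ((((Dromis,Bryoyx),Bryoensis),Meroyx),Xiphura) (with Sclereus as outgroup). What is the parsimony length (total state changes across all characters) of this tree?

6

Map each character onto ((((Dromis,Bryoyx),Bryoensis),Meroyx),Xiphura) (rooted by Sclereus) and count the minimum state changes it requires (Fitch parsimony):
hollow quills: 1; webbed digits: 2; elongate rostrum: 1; nectar spur: 2.
Total tree length = 6.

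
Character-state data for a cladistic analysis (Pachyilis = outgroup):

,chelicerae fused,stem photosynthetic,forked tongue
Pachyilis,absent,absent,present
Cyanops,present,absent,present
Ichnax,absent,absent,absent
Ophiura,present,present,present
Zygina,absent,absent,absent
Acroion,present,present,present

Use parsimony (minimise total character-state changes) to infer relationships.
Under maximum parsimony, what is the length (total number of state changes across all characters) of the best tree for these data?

Character polarity is set by the outgroup: the derived state is whichever differs from the outgroup's state, so for forked tongue the derived state is 'absent', and for the remaining characters it is 'present'.
Only Acroion, Cyanops, and Ophiura show the derived state 'present' for chelicerae fused, supporting them as a clade.
stem photosynthetic: derived state 'present' in Acroion and Ophiura only — synapomorphy for {Acroion, Ophiura}.
forked tongue (derived state 'absent') is shared by Ichnax and Zygina — a synapomorphy uniting that clade.
Most parsimonious ingroup topology: ((Cyanops,(Ophiura,Acroion)),(Ichnax,Zygina)).
Changes per character on this tree: chelicerae fused: 1; stem photosynthetic: 1; forked tongue: 1.
Total = 3.

3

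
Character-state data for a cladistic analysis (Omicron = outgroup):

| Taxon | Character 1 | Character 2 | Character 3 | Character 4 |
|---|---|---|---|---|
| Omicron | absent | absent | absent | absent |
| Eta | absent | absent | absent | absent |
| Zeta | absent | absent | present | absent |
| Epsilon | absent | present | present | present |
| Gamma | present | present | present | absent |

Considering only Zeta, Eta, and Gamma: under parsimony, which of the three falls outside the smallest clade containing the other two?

Eta

The outgroup has state 'absent' for every character, so 'present' is the derived state throughout.
Character 1 (derived state 'present') is unique to Gamma (autapomorphy; uninformative for grouping).
Character 2 (derived state 'present') is shared by Epsilon and Gamma — a synapomorphy uniting that clade.
Character 3: derived state 'present' in Epsilon, Gamma, and Zeta only — synapomorphy for {Epsilon, Gamma, Zeta}.
Character 4 (derived state 'present') is unique to Epsilon (autapomorphy; uninformative for grouping).
Most parsimonious ingroup topology: (Eta,(Zeta,(Epsilon,Gamma))).
Gamma and Zeta share a more recent common ancestor with each other than either does with Eta, so Eta is the least closely related of the three.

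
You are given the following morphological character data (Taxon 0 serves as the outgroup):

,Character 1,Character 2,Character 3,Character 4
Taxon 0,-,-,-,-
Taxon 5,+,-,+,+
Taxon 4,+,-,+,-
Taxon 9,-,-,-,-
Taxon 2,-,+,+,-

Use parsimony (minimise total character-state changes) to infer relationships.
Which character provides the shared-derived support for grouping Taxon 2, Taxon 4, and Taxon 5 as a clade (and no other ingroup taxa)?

Character 3

The outgroup has state '-' for every character, so '+' is the derived state throughout.
Character 1 (derived state '+') is shared by Taxon 4 and Taxon 5 — a synapomorphy uniting that clade.
Character 2: derived state '+' in Taxon 2 only — an autapomorphy, so it tells us nothing about relationships among taxa.
Character 3: derived state '+' in Taxon 2, Taxon 4, and Taxon 5 only — synapomorphy for {Taxon 2, Taxon 4, Taxon 5}.
Character 4 (derived state '+') is unique to Taxon 5 (autapomorphy; uninformative for grouping).
Most parsimonious ingroup topology: (((Taxon 5,Taxon 4),Taxon 2),Taxon 9).
The clade {Taxon 2, Taxon 4, Taxon 5} is supported by Character 3: its derived state '+' occurs in exactly those taxa and in no other taxon (including the outgroup).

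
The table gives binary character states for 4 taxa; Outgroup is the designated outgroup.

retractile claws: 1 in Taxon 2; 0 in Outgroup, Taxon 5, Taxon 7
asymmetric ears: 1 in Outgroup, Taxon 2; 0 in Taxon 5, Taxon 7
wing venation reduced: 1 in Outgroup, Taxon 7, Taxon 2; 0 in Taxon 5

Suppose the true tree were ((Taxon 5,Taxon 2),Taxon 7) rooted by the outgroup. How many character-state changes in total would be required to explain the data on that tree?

4

Map each character onto ((Taxon 5,Taxon 2),Taxon 7) (rooted by Outgroup) and count the minimum state changes it requires (Fitch parsimony):
retractile claws: 1; asymmetric ears: 2; wing venation reduced: 1.
Total tree length = 4.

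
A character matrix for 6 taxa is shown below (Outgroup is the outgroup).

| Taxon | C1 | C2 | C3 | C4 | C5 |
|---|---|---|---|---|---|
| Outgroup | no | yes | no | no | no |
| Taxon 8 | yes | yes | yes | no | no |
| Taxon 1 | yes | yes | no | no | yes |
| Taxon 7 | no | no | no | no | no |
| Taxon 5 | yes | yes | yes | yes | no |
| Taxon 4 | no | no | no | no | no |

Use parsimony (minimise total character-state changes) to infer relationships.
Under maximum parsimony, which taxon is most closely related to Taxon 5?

Character polarity is set by the outgroup: the derived state is whichever differs from the outgroup's state, so for C2 the derived state is 'no', and for the remaining characters it is 'yes'.
Only Taxon 1, Taxon 5, and Taxon 8 show the derived state 'yes' for C1, supporting them as a clade.
C2: derived state 'no' in Taxon 4 and Taxon 7 only — synapomorphy for {Taxon 4, Taxon 7}.
C3: derived state 'yes' in Taxon 5 and Taxon 8 only — synapomorphy for {Taxon 5, Taxon 8}.
C4 (derived state 'yes') is unique to Taxon 5 (autapomorphy; uninformative for grouping).
C5: derived state 'yes' in Taxon 1 only — an autapomorphy, so it tells us nothing about relationships among taxa.
Most parsimonious ingroup topology: (((Taxon 8,Taxon 5),Taxon 1),(Taxon 7,Taxon 4)).
Taxon 5 and Taxon 8 form a cherry on this tree, so they are sister taxa.

Taxon 8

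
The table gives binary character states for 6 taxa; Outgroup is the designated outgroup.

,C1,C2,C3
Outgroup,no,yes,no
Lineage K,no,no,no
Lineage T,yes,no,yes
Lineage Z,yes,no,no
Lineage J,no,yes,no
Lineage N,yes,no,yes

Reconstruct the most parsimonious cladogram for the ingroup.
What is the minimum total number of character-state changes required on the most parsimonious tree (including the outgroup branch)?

Character polarity is set by the outgroup: the derived state is whichever differs from the outgroup's state, so for C2 the derived state is 'no', and for the remaining characters it is 'yes'.
C1: derived state 'yes' in Lineage N, Lineage T, and Lineage Z only — synapomorphy for {Lineage N, Lineage T, Lineage Z}.
C2 (derived state 'no') is shared by Lineage K, Lineage N, Lineage T, and Lineage Z — a synapomorphy uniting that clade.
Only Lineage N and Lineage T show the derived state 'yes' for C3, supporting them as a clade.
Most parsimonious ingroup topology: ((Lineage K,((Lineage T,Lineage N),Lineage Z)),Lineage J).
Changes per character on this tree: C1: 1; C2: 1; C3: 1.
Total = 3.

3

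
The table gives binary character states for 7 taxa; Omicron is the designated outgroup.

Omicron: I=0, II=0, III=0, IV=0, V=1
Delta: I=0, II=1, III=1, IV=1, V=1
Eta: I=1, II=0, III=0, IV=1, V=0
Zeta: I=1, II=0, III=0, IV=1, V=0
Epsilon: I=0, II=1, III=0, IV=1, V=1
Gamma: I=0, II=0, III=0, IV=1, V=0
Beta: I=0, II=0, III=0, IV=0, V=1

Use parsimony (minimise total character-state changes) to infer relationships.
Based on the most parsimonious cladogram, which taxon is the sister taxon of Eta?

Zeta

Character polarity is set by the outgroup: the derived state is whichever differs from the outgroup's state, so for V the derived state is '0', and for the remaining characters it is '1'.
Only Eta and Zeta show the derived state '1' for I, supporting them as a clade.
Only Delta and Epsilon show the derived state '1' for II, supporting them as a clade.
III: derived state '1' in Delta only — an autapomorphy, so it tells us nothing about relationships among taxa.
Only Delta, Epsilon, Eta, Gamma, and Zeta show the derived state '1' for IV, supporting them as a clade.
V: derived state '0' in Eta, Gamma, and Zeta only — synapomorphy for {Eta, Gamma, Zeta}.
Most parsimonious ingroup topology: (((Epsilon,Delta),(Gamma,(Zeta,Eta))),Beta).
Eta and Zeta form a cherry on this tree, so they are sister taxa.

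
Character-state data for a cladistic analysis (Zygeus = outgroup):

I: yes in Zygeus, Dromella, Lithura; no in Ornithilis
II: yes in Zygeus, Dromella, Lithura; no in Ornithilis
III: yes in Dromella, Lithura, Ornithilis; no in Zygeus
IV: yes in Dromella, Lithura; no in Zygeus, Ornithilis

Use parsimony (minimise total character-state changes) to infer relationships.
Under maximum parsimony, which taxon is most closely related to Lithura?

Character polarity is set by the outgroup: the derived state is whichever differs from the outgroup's state, so for I, II the derived state is 'no', and for the remaining characters it is 'yes'.
I: derived state 'no' in Ornithilis only — an autapomorphy, so it tells us nothing about relationships among taxa.
II (derived state 'no') is unique to Ornithilis (autapomorphy; uninformative for grouping).
All ingroup taxa share the derived state 'yes' for III; it defines the ingroup but does not resolve relationships within it.
IV: derived state 'yes' in Dromella and Lithura only — synapomorphy for {Dromella, Lithura}.
Most parsimonious ingroup topology: ((Dromella,Lithura),Ornithilis).
Lithura and Dromella form a cherry on this tree, so they are sister taxa.

Dromella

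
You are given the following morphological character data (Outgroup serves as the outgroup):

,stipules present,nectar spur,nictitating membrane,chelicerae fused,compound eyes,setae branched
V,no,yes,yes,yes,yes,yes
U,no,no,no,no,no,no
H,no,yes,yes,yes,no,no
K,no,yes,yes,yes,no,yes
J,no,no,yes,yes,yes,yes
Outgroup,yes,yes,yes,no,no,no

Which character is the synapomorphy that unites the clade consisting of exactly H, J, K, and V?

chelicerae fused

Character polarity is set by the outgroup: the derived state is whichever differs from the outgroup's state, so for stipules present, nectar spur, nictitating membrane the derived state is 'no', and for the remaining characters it is 'yes'.
All ingroup taxa share the derived state 'no' for stipules present; it defines the ingroup but does not resolve relationships within it.
nectar spur groups J and U, which is incompatible with the clades supported by the remaining characters; treating it as convergent (homoplasy) costs fewer steps than any alternative tree.
nictitating membrane (derived state 'no') is unique to U (autapomorphy; uninformative for grouping).
chelicerae fused (derived state 'yes') is shared by H, J, K, and V — a synapomorphy uniting that clade.
compound eyes: derived state 'yes' in J and V only — synapomorphy for {J, V}.
setae branched (derived state 'yes') is shared by J, K, and V — a synapomorphy uniting that clade.
Most parsimonious ingroup topology: ((((V,J),K),H),U).
The clade {H, J, K, V} is supported by chelicerae fused: its derived state 'yes' occurs in exactly those taxa and in no other taxon (including the outgroup).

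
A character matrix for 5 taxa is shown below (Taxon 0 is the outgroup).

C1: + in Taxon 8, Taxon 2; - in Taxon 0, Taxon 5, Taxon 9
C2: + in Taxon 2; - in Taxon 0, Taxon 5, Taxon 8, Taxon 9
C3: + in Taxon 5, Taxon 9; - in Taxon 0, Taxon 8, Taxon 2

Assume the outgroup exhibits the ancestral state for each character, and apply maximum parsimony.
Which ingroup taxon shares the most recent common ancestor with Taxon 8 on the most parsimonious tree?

Taxon 2

The outgroup has state '-' for every character, so '+' is the derived state throughout.
C1 (derived state '+') is shared by Taxon 2 and Taxon 8 — a synapomorphy uniting that clade.
C2 (derived state '+') is unique to Taxon 2 (autapomorphy; uninformative for grouping).
C3: derived state '+' in Taxon 5 and Taxon 9 only — synapomorphy for {Taxon 5, Taxon 9}.
Most parsimonious ingroup topology: ((Taxon 5,Taxon 9),(Taxon 8,Taxon 2)).
Taxon 8 and Taxon 2 form a cherry on this tree, so they are sister taxa.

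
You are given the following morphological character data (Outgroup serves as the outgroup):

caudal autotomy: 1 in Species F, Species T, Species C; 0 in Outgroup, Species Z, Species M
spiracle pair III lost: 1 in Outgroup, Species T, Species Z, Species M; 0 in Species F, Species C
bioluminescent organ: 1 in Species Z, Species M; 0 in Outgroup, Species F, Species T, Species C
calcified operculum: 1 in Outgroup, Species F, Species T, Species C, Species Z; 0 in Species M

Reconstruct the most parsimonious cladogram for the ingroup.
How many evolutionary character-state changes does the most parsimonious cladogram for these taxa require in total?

Character polarity is set by the outgroup: the derived state is whichever differs from the outgroup's state, so for spiracle pair III lost, calcified operculum the derived state is '0', and for the remaining characters it is '1'.
caudal autotomy: derived state '1' in Species C, Species F, and Species T only — synapomorphy for {Species C, Species F, Species T}.
Only Species C and Species F show the derived state '0' for spiracle pair III lost, supporting them as a clade.
bioluminescent organ (derived state '1') is shared by Species M and Species Z — a synapomorphy uniting that clade.
calcified operculum: derived state '0' in Species M only — an autapomorphy, so it tells us nothing about relationships among taxa.
Most parsimonious ingroup topology: (((Species F,Species C),Species T),(Species Z,Species M)).
Changes per character on this tree: caudal autotomy: 1; spiracle pair III lost: 1; bioluminescent organ: 1; calcified operculum: 1.
Total = 4.

4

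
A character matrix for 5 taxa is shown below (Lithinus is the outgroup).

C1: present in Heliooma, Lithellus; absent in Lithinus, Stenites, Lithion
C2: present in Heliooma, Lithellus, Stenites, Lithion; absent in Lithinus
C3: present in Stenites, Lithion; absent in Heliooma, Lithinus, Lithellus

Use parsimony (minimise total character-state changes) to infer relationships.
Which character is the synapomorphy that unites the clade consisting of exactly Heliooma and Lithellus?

C1

The outgroup has state 'absent' for every character, so 'present' is the derived state throughout.
C1: derived state 'present' in Heliooma and Lithellus only — synapomorphy for {Heliooma, Lithellus}.
All ingroup taxa share the derived state 'present' for C2; it defines the ingroup but does not resolve relationships within it.
C3: derived state 'present' in Lithion and Stenites only — synapomorphy for {Lithion, Stenites}.
Most parsimonious ingroup topology: ((Lithion,Stenites),(Lithellus,Heliooma)).
The clade {Heliooma, Lithellus} is supported by C1: its derived state 'present' occurs in exactly those taxa and in no other taxon (including the outgroup).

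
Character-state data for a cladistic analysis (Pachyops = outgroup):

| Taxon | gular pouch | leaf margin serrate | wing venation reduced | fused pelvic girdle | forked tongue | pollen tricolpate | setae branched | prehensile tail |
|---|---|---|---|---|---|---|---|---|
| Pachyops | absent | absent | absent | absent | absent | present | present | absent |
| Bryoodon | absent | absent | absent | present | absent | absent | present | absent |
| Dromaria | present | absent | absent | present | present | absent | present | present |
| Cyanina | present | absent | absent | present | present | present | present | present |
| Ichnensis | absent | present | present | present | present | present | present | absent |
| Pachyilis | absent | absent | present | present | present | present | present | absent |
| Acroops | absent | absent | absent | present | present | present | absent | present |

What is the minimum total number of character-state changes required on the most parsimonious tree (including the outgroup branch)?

9

Character polarity is set by the outgroup: the derived state is whichever differs from the outgroup's state, so for pollen tricolpate, setae branched the derived state is 'absent', and for the remaining characters it is 'present'.
gular pouch (derived state 'present') is shared by Cyanina and Dromaria — a synapomorphy uniting that clade.
leaf margin serrate: derived state 'present' in Ichnensis only — an autapomorphy, so it tells us nothing about relationships among taxa.
Only Ichnensis and Pachyilis show the derived state 'present' for wing venation reduced, supporting them as a clade.
All ingroup taxa share the derived state 'present' for fused pelvic girdle; it defines the ingroup but does not resolve relationships within it.
forked tongue (derived state 'present') is shared by Acroops, Cyanina, Dromaria, Ichnensis, and Pachyilis — a synapomorphy uniting that clade.
pollen tricolpate (state 'absent') occurs in Bryoodon and Dromaria but conflicts with the nesting implied by the other characters — most parsimoniously interpreted as homoplasy.
setae branched (derived state 'absent') is unique to Acroops (autapomorphy; uninformative for grouping).
prehensile tail (derived state 'present') is shared by Acroops, Cyanina, and Dromaria — a synapomorphy uniting that clade.
Most parsimonious ingroup topology: (Bryoodon,(((Dromaria,Cyanina),Acroops),(Ichnensis,Pachyilis))).
Changes per character on this tree: gular pouch: 1; leaf margin serrate: 1; wing venation reduced: 1; fused pelvic girdle: 1; forked tongue: 1; pollen tricolpate: 2; setae branched: 1; prehensile tail: 1.
Total = 9.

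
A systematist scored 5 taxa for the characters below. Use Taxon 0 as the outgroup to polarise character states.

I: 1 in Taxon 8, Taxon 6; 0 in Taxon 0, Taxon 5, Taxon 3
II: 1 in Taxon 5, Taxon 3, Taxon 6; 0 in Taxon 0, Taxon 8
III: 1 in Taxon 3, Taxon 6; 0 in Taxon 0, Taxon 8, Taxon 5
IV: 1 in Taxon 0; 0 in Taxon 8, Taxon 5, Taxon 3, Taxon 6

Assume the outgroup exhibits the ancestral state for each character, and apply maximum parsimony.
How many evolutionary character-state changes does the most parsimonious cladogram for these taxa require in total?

5

Character polarity is set by the outgroup: the derived state is whichever differs from the outgroup's state, so for IV the derived state is '0', and for the remaining characters it is '1'.
I groups Taxon 6 and Taxon 8, which is incompatible with the clades supported by the remaining characters; treating it as convergent (homoplasy) costs fewer steps than any alternative tree.
Only Taxon 3, Taxon 5, and Taxon 6 show the derived state '1' for II, supporting them as a clade.
III: derived state '1' in Taxon 3 and Taxon 6 only — synapomorphy for {Taxon 3, Taxon 6}.
IV (derived state '0') is shared by all ingroup taxa — unites the whole ingroup.
Most parsimonious ingroup topology: (Taxon 8,(Taxon 5,(Taxon 3,Taxon 6))).
Changes per character on this tree: I: 2; II: 1; III: 1; IV: 1.
Total = 5.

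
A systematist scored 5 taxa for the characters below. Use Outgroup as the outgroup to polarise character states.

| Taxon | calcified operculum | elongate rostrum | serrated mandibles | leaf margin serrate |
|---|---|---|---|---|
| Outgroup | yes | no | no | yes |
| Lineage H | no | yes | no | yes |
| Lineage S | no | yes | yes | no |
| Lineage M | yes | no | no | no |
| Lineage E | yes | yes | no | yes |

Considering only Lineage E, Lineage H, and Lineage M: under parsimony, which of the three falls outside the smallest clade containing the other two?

Character polarity is set by the outgroup: the derived state is whichever differs from the outgroup's state, so for calcified operculum, leaf margin serrate the derived state is 'no', and for the remaining characters it is 'yes'.
calcified operculum: derived state 'no' in Lineage H and Lineage S only — synapomorphy for {Lineage H, Lineage S}.
elongate rostrum (derived state 'yes') is shared by Lineage E, Lineage H, and Lineage S — a synapomorphy uniting that clade.
serrated mandibles (derived state 'yes') is unique to Lineage S (autapomorphy; uninformative for grouping).
leaf margin serrate groups Lineage M and Lineage S, which is incompatible with the clades supported by the remaining characters; treating it as convergent (homoplasy) costs fewer steps than any alternative tree.
Most parsimonious ingroup topology: (((Lineage H,Lineage S),Lineage E),Lineage M).
Lineage E and Lineage H share a more recent common ancestor with each other than either does with Lineage M, so Lineage M is the least closely related of the three.

Lineage M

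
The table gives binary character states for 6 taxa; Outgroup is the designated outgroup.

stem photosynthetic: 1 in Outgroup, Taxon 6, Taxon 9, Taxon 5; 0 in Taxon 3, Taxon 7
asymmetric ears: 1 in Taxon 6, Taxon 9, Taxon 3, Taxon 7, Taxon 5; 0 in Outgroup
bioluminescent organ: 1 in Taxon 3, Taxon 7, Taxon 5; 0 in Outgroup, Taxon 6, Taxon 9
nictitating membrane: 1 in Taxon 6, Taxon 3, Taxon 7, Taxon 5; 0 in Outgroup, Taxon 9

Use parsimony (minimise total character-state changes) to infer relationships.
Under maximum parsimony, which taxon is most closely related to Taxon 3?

Taxon 7

Character polarity is set by the outgroup: the derived state is whichever differs from the outgroup's state, so for stem photosynthetic the derived state is '0', and for the remaining characters it is '1'.
stem photosynthetic: derived state '0' in Taxon 3 and Taxon 7 only — synapomorphy for {Taxon 3, Taxon 7}.
asymmetric ears (derived state '1') is shared by all ingroup taxa — unites the whole ingroup.
bioluminescent organ: derived state '1' in Taxon 3, Taxon 5, and Taxon 7 only — synapomorphy for {Taxon 3, Taxon 5, Taxon 7}.
nictitating membrane: derived state '1' in Taxon 3, Taxon 5, Taxon 6, and Taxon 7 only — synapomorphy for {Taxon 3, Taxon 5, Taxon 6, Taxon 7}.
Most parsimonious ingroup topology: ((Taxon 6,((Taxon 3,Taxon 7),Taxon 5)),Taxon 9).
Taxon 3 and Taxon 7 form a cherry on this tree, so they are sister taxa.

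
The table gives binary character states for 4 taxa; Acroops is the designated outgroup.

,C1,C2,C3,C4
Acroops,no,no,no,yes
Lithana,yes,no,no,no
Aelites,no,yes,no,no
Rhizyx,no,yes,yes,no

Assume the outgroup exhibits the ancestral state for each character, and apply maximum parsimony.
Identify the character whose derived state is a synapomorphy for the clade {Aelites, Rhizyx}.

Character polarity is set by the outgroup: the derived state is whichever differs from the outgroup's state, so for C4 the derived state is 'no', and for the remaining characters it is 'yes'.
C1 (derived state 'yes') is unique to Lithana (autapomorphy; uninformative for grouping).
Only Aelites and Rhizyx show the derived state 'yes' for C2, supporting them as a clade.
C3 (derived state 'yes') is unique to Rhizyx (autapomorphy; uninformative for grouping).
C4 (derived state 'no') is shared by all ingroup taxa — unites the whole ingroup.
Most parsimonious ingroup topology: (Lithana,(Aelites,Rhizyx)).
The clade {Aelites, Rhizyx} is supported by C2: its derived state 'yes' occurs in exactly those taxa and in no other taxon (including the outgroup).

C2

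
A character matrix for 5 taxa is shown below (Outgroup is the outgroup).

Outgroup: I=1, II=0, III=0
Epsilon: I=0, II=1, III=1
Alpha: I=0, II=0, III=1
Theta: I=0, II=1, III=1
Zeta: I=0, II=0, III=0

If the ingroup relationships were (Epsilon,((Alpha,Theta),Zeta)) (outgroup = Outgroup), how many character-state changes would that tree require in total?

5

Map each character onto (Epsilon,((Alpha,Theta),Zeta)) (rooted by Outgroup) and count the minimum state changes it requires (Fitch parsimony):
I: 1; II: 2; III: 2.
Total tree length = 5.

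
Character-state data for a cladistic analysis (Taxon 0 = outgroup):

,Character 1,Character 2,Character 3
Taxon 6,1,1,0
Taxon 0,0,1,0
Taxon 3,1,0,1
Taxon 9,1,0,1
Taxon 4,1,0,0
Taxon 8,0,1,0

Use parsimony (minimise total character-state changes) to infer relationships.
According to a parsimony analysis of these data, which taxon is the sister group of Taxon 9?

Taxon 3

Character polarity is set by the outgroup: the derived state is whichever differs from the outgroup's state, so for Character 2 the derived state is '0', and for the remaining characters it is '1'.
Only Taxon 3, Taxon 4, Taxon 6, and Taxon 9 show the derived state '1' for Character 1, supporting them as a clade.
Only Taxon 3, Taxon 4, and Taxon 9 show the derived state '0' for Character 2, supporting them as a clade.
Character 3: derived state '1' in Taxon 3 and Taxon 9 only — synapomorphy for {Taxon 3, Taxon 9}.
Most parsimonious ingroup topology: ((Taxon 6,((Taxon 9,Taxon 3),Taxon 4)),Taxon 8).
Taxon 9 and Taxon 3 form a cherry on this tree, so they are sister taxa.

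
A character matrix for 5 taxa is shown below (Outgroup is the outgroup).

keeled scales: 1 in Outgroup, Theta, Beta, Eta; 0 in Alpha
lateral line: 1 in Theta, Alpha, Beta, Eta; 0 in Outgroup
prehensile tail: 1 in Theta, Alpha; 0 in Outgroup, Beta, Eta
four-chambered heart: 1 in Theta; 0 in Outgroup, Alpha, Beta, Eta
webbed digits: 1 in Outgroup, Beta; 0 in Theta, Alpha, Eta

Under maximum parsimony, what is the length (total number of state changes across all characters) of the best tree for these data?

Character polarity is set by the outgroup: the derived state is whichever differs from the outgroup's state, so for keeled scales, webbed digits the derived state is '0', and for the remaining characters it is '1'.
keeled scales (derived state '0') is unique to Alpha (autapomorphy; uninformative for grouping).
All ingroup taxa share the derived state '1' for lateral line; it defines the ingroup but does not resolve relationships within it.
prehensile tail: derived state '1' in Alpha and Theta only — synapomorphy for {Alpha, Theta}.
four-chambered heart: derived state '1' in Theta only — an autapomorphy, so it tells us nothing about relationships among taxa.
Only Alpha, Eta, and Theta show the derived state '0' for webbed digits, supporting them as a clade.
Most parsimonious ingroup topology: (((Theta,Alpha),Eta),Beta).
Changes per character on this tree: keeled scales: 1; lateral line: 1; prehensile tail: 1; four-chambered heart: 1; webbed digits: 1.
Total = 5.

5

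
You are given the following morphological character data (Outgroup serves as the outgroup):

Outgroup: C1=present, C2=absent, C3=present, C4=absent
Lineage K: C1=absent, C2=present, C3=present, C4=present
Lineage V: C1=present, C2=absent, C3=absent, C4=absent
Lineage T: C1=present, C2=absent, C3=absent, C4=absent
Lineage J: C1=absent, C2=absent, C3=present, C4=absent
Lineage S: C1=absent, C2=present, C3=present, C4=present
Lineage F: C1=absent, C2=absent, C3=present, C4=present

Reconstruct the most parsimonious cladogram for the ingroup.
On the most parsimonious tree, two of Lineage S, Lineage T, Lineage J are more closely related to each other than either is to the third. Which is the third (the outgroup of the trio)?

Character polarity is set by the outgroup: the derived state is whichever differs from the outgroup's state, so for C1, C3 the derived state is 'absent', and for the remaining characters it is 'present'.
Only Lineage F, Lineage J, Lineage K, and Lineage S show the derived state 'absent' for C1, supporting them as a clade.
C2: derived state 'present' in Lineage K and Lineage S only — synapomorphy for {Lineage K, Lineage S}.
C3 (derived state 'absent') is shared by Lineage T and Lineage V — a synapomorphy uniting that clade.
C4: derived state 'present' in Lineage F, Lineage K, and Lineage S only — synapomorphy for {Lineage F, Lineage K, Lineage S}.
Most parsimonious ingroup topology: ((((Lineage K,Lineage S),Lineage F),Lineage J),(Lineage V,Lineage T)).
Lineage S and Lineage J share a more recent common ancestor with each other than either does with Lineage T, so Lineage T is the least closely related of the three.

Lineage T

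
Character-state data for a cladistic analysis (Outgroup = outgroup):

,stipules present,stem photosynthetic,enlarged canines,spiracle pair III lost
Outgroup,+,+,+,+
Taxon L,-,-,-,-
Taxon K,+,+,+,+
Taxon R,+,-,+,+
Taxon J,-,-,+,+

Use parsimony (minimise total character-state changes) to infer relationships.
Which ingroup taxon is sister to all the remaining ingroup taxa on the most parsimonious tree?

The outgroup has state '+' for every character, so '-' is the derived state throughout.
Only Taxon J and Taxon L show the derived state '-' for stipules present, supporting them as a clade.
stem photosynthetic (derived state '-') is shared by Taxon J, Taxon L, and Taxon R — a synapomorphy uniting that clade.
enlarged canines: derived state '-' in Taxon L only — an autapomorphy, so it tells us nothing about relationships among taxa.
spiracle pair III lost (derived state '-') is unique to Taxon L (autapomorphy; uninformative for grouping).
Most parsimonious ingroup topology: (((Taxon L,Taxon J),Taxon R),Taxon K).
Taxon K is sister to the clade containing all other ingroup taxa, so it is the earliest-diverging (most basal) ingroup lineage.

Taxon K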